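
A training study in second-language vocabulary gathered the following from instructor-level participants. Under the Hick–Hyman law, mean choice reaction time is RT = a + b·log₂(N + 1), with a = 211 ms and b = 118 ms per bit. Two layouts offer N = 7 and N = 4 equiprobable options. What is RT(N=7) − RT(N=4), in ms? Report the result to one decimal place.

RT(7) = 211 + 118·log₂(8) = 211 + 118·3.0000 = 565.0000 ms.
RT(4) = 211 + 118·log₂(5) = 211 + 118·2.3219 = 484.9842 ms.
Difference = 565.0000 − 484.9842 = 80.0158 ≈ 80.0 ms.

80.0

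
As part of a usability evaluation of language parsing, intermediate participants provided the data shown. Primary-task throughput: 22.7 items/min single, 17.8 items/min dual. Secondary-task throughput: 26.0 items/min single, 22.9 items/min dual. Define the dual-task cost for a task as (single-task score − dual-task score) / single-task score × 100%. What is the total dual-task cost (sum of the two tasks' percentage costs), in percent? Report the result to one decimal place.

Primary cost = (22.7 − 17.8) / 22.7 × 100% = 21.5859%.
Secondary cost = (26.0 − 22.9) / 26.0 × 100% = 11.9231%.
Total = 21.5859% + 11.9231% = 33.5090% ≈ 33.5%.

33.5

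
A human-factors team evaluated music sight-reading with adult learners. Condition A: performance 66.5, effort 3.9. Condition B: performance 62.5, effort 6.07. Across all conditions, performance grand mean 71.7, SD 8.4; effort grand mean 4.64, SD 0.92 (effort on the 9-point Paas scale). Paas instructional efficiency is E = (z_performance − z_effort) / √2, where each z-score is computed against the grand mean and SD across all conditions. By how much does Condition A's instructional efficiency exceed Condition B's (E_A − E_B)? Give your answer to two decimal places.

Condition A: z_P = (66.5 − 71.7)/8.4 = -0.6190; z_E = (3.9 − 4.64)/0.92 = -0.8043; E_A = (-0.6190 − (-0.8043))/√2 = 0.1310.
Condition B: z_P = (62.5 − 71.7)/8.4 = -1.0952; z_E = (6.07 − 4.64)/0.92 = 1.5543; E_B = (-1.0952 − 1.5543)/√2 = -1.8735.
E_A − E_B = 0.1310 − (-1.8735) = 2.0045 ≈ 2.00.

2.00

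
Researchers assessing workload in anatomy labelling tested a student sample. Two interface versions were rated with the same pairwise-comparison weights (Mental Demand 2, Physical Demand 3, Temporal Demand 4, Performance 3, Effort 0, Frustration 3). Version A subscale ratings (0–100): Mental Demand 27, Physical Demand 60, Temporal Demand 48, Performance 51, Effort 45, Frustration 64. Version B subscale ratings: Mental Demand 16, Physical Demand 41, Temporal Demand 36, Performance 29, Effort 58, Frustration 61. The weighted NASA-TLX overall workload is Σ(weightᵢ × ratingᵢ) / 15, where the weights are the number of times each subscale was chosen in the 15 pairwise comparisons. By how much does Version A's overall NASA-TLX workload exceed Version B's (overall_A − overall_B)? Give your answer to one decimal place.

13.5

Version A weighted sum = 2·27 + 3·60 + 4·48 + 3·51 + 0·45 + 3·64 = 54 + 180 + 192 + 153 + 0 + 192 = 771; overall_A = 771/15 = 51.4000.
Version B weighted sum = 2·16 + 3·41 + 4·36 + 3·29 + 0·58 + 3·61 = 32 + 123 + 144 + 87 + 0 + 183 = 569; overall_B = 569/15 = 37.9333.
Difference = 51.4000 − 37.9333 = 13.4667 ≈ 13.5.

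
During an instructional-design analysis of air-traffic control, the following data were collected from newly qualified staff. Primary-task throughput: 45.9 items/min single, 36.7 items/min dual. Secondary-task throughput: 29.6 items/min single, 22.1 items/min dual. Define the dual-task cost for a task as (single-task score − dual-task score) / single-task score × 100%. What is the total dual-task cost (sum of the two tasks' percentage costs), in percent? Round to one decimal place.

Primary cost = (45.9 − 36.7) / 45.9 × 100% = 20.0436%.
Secondary cost = (29.6 − 22.1) / 29.6 × 100% = 25.3378%.
Total = 20.0436% + 25.3378% = 45.3814% ≈ 45.4%.

45.4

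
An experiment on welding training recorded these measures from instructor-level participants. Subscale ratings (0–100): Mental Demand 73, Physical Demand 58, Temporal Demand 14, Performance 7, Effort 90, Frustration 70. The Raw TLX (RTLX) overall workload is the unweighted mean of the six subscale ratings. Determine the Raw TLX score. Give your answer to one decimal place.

Sum of ratings = 73 + 58 + 14 + 7 + 90 + 70 = 312.
RTLX = 312 / 6 = 52.0000 ≈ 52.0.

52.0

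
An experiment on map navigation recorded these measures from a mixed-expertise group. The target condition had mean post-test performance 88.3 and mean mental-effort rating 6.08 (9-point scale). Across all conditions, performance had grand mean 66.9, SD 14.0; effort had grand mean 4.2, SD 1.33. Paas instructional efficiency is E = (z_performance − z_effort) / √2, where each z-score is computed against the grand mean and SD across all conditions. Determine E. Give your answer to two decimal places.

z_performance = (88.3 − 66.9) / 14.0 = 21.4000 / 14.0 = 1.5286.
z_effort = (6.08 − 4.2) / 1.33 = 1.8800 / 1.33 = 1.4135.
z_P − z_E = 1.5286 − 1.4135 = 0.1151.
E = 0.1151 / √2 = 0.1151 / 1.41421 = 0.0814 ≈ 0.08.

0.08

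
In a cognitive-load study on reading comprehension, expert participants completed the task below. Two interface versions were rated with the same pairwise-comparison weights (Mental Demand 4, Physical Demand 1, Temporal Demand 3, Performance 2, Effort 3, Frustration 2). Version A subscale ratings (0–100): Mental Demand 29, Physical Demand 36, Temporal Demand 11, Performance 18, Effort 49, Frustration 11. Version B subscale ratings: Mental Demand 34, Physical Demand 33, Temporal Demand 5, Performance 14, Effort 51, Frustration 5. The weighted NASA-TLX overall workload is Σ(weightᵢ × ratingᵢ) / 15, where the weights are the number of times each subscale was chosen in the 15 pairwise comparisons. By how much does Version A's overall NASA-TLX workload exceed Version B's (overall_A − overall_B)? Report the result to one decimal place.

Version A weighted sum = 4·29 + 1·36 + 3·11 + 2·18 + 3·49 + 2·11 = 116 + 36 + 33 + 36 + 147 + 22 = 390; overall_A = 390/15 = 26.0000.
Version B weighted sum = 4·34 + 1·33 + 3·5 + 2·14 + 3·51 + 2·5 = 136 + 33 + 15 + 28 + 153 + 10 = 375; overall_B = 375/15 = 25.0000.
Difference = 26.0000 − 25.0000 = 1.0000 ≈ 1.0.

1.0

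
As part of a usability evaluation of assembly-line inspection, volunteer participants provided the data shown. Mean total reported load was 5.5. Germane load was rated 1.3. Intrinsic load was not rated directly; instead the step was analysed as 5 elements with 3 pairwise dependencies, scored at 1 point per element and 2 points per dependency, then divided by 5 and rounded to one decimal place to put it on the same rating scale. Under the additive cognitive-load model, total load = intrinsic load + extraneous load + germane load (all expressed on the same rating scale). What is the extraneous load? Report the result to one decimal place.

2.0

Intrinsic (element-interactivity): (5 × 1 + 3 × 2) / 5 = 11 / 5 = 2.2000 → 2.2.
extraneous load = total − intrinsic − germane
             = 5.5 − 2.2 − 1.3 = 2.0.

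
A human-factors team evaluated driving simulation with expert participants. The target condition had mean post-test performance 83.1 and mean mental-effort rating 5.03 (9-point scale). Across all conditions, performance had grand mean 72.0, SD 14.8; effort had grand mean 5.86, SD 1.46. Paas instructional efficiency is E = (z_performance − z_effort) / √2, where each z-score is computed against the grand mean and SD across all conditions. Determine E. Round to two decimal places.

0.93

z_performance = (83.1 − 72.0) / 14.8 = 11.1000 / 14.8 = 0.7500.
z_effort = (5.03 − 5.86) / 1.46 = -0.8300 / 1.46 = -0.5685.
z_P − z_E = 0.7500 − (-0.5685) = 1.3185.
E = 1.3185 / √2 = 1.3185 / 1.41421 = 0.9323 ≈ 0.93.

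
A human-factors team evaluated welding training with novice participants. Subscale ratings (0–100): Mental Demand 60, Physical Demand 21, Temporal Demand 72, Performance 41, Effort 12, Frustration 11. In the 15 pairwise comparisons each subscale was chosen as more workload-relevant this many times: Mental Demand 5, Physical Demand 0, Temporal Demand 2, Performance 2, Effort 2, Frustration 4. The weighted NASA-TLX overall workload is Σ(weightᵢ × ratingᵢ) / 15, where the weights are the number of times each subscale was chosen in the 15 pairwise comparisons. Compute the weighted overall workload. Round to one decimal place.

39.6

The tallies are the weights (they sum to 15).
Weighted sum = 5·60 + 0·21 + 2·72 + 2·41 + 2·12 + 4·11
            = 300 + 0 + 144 + 82 + 24 + 44 = 594.
Overall workload = 594 / 15 = 39.6000 ≈ 39.6.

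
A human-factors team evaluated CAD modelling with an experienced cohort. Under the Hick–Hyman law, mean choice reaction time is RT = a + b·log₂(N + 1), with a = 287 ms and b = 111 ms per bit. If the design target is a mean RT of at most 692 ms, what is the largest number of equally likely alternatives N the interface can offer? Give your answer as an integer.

11

Set 287 + 111·log₂(N + 1) ≤ 692.
log₂(N + 1) ≤ (692 − 287) / 111 = 3.6486.
N + 1 ≤ 2^3.6486 = 12.5412.
N ≤ 11.5412, so the largest integer N is 11.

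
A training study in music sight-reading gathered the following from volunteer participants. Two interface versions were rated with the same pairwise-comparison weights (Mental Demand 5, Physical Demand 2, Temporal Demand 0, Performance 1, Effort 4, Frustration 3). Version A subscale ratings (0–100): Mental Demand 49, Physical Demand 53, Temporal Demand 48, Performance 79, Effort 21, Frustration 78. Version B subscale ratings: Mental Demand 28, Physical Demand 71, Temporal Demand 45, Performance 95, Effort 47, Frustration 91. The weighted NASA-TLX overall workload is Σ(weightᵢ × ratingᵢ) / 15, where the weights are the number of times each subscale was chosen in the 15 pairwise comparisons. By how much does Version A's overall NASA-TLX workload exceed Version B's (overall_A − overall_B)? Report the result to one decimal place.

Version A weighted sum = 5·49 + 2·53 + 0·48 + 1·79 + 4·21 + 3·78 = 245 + 106 + 0 + 79 + 84 + 234 = 748; overall_A = 748/15 = 49.8667.
Version B weighted sum = 5·28 + 2·71 + 0·45 + 1·95 + 4·47 + 3·91 = 140 + 142 + 0 + 95 + 188 + 273 = 838; overall_B = 838/15 = 55.8667.
Difference = 49.8667 − 55.8667 = -6.0000 ≈ -6.0.

-6.0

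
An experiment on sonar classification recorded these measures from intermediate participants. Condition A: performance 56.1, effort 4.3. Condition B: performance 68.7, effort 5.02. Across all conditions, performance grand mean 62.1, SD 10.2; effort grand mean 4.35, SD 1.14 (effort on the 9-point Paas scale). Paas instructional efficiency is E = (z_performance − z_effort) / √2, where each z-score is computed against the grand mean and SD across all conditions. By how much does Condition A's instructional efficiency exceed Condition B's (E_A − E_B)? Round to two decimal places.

Condition A: z_P = (56.1 − 62.1)/10.2 = -0.5882; z_E = (4.3 − 4.35)/1.14 = -0.0439; E_A = (-0.5882 − (-0.0439))/√2 = -0.3849.
Condition B: z_P = (68.7 − 62.1)/10.2 = 0.6471; z_E = (5.02 − 4.35)/1.14 = 0.5877; E_B = (0.6471 − 0.5877)/√2 = 0.0420.
E_A − E_B = -0.3849 − 0.0420 = -0.4269 ≈ -0.43.

-0.43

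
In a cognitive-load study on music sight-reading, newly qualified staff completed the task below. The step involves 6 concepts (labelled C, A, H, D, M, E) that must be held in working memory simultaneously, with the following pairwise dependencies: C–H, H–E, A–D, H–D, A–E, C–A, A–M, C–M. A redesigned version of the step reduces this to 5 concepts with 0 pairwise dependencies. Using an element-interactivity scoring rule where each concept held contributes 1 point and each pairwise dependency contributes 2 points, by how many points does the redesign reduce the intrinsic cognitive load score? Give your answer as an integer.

Original: 6 × 1 + 8 × 2 = 6 + 16 = 22.
Redesigned: 5 × 1 + 0 × 2 = 5 + 0 = 5.
Reduction = 22 − 5 = 17.

17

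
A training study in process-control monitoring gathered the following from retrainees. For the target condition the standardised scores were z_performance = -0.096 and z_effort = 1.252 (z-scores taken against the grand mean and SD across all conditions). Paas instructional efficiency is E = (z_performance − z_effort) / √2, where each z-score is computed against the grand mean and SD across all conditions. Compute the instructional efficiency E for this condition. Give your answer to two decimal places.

-0.95

z_P − z_E = -0.096 − 1.252 = -1.3480.
E = -1.3480 / √2 = -1.3480 / 1.41421 = -0.9532 ≈ -0.95.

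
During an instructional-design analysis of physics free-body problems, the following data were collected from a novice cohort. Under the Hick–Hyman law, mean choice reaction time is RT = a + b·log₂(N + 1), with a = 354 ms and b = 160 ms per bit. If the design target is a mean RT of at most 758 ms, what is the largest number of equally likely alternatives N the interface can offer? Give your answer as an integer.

Set 354 + 160·log₂(N + 1) ≤ 758.
log₂(N + 1) ≤ (758 − 354) / 160 = 2.5250.
N + 1 ≤ 2^2.5250 = 5.7557.
N ≤ 4.7557, so the largest integer N is 4.

4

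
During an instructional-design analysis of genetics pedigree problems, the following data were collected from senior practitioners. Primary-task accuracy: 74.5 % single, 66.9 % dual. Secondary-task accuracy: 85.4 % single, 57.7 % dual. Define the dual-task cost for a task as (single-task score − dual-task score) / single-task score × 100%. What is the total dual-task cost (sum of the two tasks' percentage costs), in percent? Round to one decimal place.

Primary cost = (74.5 − 66.9) / 74.5 × 100% = 10.2013%.
Secondary cost = (85.4 − 57.7) / 85.4 × 100% = 32.4356%.
Total = 10.2013% + 32.4356% = 42.6369% ≈ 42.6%.

42.6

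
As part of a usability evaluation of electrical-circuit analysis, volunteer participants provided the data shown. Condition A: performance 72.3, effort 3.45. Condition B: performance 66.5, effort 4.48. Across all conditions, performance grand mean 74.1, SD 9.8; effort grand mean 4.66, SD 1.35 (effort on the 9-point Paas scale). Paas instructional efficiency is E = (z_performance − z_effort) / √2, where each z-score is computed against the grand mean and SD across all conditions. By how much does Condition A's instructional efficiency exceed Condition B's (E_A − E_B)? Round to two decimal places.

0.96

Condition A: z_P = (72.3 − 74.1)/9.8 = -0.1837; z_E = (3.45 − 4.66)/1.35 = -0.8963; E_A = (-0.1837 − (-0.8963))/√2 = 0.5039.
Condition B: z_P = (66.5 − 74.1)/9.8 = -0.7755; z_E = (4.48 − 4.66)/1.35 = -0.1333; E_B = (-0.7755 − (-0.1333))/√2 = -0.4541.
E_A − E_B = 0.5039 − (-0.4541) = 0.9580 ≈ 0.96.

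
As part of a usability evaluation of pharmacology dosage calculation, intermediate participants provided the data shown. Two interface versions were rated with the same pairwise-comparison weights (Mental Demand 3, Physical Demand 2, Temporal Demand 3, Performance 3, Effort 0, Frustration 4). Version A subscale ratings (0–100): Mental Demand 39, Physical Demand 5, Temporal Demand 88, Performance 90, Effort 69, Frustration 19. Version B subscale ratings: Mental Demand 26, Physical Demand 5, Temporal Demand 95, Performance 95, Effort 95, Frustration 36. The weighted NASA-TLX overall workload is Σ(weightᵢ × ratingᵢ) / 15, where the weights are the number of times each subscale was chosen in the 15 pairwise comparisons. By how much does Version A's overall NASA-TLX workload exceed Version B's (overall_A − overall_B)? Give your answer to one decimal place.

-4.3

Version A weighted sum = 3·39 + 2·5 + 3·88 + 3·90 + 0·69 + 4·19 = 117 + 10 + 264 + 270 + 0 + 76 = 737; overall_A = 737/15 = 49.1333.
Version B weighted sum = 3·26 + 2·5 + 3·95 + 3·95 + 0·95 + 4·36 = 78 + 10 + 285 + 285 + 0 + 144 = 802; overall_B = 802/15 = 53.4667.
Difference = 49.1333 − 53.4667 = -4.3334 ≈ -4.3.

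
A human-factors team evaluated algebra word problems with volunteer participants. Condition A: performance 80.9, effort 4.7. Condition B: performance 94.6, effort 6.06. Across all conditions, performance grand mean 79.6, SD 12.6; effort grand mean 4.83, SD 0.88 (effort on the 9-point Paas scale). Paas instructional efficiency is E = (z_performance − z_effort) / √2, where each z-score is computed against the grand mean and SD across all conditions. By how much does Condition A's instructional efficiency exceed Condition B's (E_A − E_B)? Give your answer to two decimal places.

0.32

Condition A: z_P = (80.9 − 79.6)/12.6 = 0.1032; z_E = (4.7 − 4.83)/0.88 = -0.1477; E_A = (0.1032 − (-0.1477))/√2 = 0.1774.
Condition B: z_P = (94.6 − 79.6)/12.6 = 1.1905; z_E = (6.06 − 4.83)/0.88 = 1.3977; E_B = (1.1905 − 1.3977)/√2 = -0.1465.
E_A − E_B = 0.1774 − (-0.1465) = 0.3239 ≈ 0.32.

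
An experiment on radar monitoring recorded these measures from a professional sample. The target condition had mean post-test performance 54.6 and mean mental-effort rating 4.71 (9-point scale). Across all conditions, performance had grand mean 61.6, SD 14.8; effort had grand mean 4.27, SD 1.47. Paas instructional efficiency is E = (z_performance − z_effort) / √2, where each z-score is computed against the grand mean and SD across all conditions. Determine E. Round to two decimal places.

-0.55

z_performance = (54.6 − 61.6) / 14.8 = -7.0000 / 14.8 = -0.4730.
z_effort = (4.71 − 4.27) / 1.47 = 0.4400 / 1.47 = 0.2993.
z_P − z_E = -0.4730 − 0.2993 = -0.7723.
E = -0.7723 / √2 = -0.7723 / 1.41421 = -0.5461 ≈ -0.55.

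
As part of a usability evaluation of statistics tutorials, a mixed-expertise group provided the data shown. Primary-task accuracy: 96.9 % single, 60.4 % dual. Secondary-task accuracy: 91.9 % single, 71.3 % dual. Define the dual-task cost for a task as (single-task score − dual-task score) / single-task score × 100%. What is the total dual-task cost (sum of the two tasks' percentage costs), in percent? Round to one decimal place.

Primary cost = (96.9 − 60.4) / 96.9 × 100% = 37.6677%.
Secondary cost = (91.9 − 71.3) / 91.9 × 100% = 22.4157%.
Total = 37.6677% + 22.4157% = 60.0834% ≈ 60.1%.

60.1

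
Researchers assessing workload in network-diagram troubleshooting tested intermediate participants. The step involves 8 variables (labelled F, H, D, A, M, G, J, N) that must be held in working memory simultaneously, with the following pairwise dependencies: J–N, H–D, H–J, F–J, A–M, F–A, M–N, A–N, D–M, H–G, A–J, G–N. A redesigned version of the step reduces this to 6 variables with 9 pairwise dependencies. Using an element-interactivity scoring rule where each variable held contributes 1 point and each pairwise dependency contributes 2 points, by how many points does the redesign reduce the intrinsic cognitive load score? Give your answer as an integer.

8

Original: 8 × 1 + 12 × 2 = 8 + 24 = 32.
Redesigned: 6 × 1 + 9 × 2 = 6 + 18 = 24.
Reduction = 32 − 24 = 8.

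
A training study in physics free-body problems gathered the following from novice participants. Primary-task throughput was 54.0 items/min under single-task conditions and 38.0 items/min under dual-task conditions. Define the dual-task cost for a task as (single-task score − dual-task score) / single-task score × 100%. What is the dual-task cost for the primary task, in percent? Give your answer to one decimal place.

Cost = (54.0 − 38.0) / 54.0 × 100%
     = 16.0000 / 54.0 × 100% = 29.6296%.
≈ 29.6%.

29.6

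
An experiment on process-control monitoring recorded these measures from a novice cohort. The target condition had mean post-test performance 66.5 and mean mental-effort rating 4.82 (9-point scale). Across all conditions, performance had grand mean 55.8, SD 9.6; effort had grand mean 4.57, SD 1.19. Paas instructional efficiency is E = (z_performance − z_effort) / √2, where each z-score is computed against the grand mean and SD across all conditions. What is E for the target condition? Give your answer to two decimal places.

0.64

z_performance = (66.5 − 55.8) / 9.6 = 10.7000 / 9.6 = 1.1146.
z_effort = (4.82 − 4.57) / 1.19 = 0.2500 / 1.19 = 0.2101.
z_P − z_E = 1.1146 − 0.2101 = 0.9045.
E = 0.9045 / √2 = 0.9045 / 1.41421 = 0.6396 ≈ 0.64.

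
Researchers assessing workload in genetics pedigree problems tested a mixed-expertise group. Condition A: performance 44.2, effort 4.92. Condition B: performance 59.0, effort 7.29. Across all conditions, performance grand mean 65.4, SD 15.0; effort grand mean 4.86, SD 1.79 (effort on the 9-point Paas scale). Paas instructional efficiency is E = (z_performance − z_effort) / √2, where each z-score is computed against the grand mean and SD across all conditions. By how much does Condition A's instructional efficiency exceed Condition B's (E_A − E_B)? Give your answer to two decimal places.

Condition A: z_P = (44.2 − 65.4)/15.0 = -1.4133; z_E = (4.92 − 4.86)/1.79 = 0.0335; E_A = (-1.4133 − 0.0335)/√2 = -1.0230.
Condition B: z_P = (59.0 − 65.4)/15.0 = -0.4267; z_E = (7.29 − 4.86)/1.79 = 1.3575; E_B = (-0.4267 − 1.3575)/√2 = -1.2616.
E_A − E_B = -1.0230 − (-1.2616) = 0.2386 ≈ 0.24.

0.24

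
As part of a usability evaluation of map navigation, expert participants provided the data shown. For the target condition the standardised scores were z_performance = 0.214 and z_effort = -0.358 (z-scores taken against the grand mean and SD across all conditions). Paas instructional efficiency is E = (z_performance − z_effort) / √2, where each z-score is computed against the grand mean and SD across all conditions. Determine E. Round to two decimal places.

z_P − z_E = 0.214 − (-0.358) = 0.5720.
E = 0.5720 / √2 = 0.5720 / 1.41421 = 0.4045 ≈ 0.40.

0.40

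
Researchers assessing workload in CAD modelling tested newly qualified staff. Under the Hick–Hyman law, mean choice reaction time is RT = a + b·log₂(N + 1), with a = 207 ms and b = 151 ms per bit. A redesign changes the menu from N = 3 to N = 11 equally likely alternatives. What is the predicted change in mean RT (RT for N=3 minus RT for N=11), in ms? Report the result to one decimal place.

RT(3) = 207 + 151·log₂(4) = 207 + 151·2.0000 = 509.0000 ms.
RT(11) = 207 + 151·log₂(12) = 207 + 151·3.5850 = 748.3350 ms.
Difference = 509.0000 − 748.3350 = -239.3350 ≈ -239.3 ms.

-239.3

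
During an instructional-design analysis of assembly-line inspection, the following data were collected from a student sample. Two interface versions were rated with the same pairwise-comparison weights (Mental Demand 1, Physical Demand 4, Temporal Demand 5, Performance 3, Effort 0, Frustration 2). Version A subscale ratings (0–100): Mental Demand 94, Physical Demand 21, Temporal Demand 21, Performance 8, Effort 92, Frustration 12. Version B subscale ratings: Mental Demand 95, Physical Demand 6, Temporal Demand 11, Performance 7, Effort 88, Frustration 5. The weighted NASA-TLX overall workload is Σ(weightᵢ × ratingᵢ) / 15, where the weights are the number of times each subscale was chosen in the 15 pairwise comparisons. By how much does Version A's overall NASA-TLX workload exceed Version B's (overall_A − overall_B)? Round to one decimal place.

Version A weighted sum = 1·94 + 4·21 + 5·21 + 3·8 + 0·92 + 2·12 = 94 + 84 + 105 + 24 + 0 + 24 = 331; overall_A = 331/15 = 22.0667.
Version B weighted sum = 1·95 + 4·6 + 5·11 + 3·7 + 0·88 + 2·5 = 95 + 24 + 55 + 21 + 0 + 10 = 205; overall_B = 205/15 = 13.6667.
Difference = 22.0667 − 13.6667 = 8.4000 ≈ 8.4.

8.4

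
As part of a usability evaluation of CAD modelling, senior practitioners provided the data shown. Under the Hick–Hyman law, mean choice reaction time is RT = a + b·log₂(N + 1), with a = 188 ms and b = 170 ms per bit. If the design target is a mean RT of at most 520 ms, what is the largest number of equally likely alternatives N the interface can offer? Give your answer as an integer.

2

Set 188 + 170·log₂(N + 1) ≤ 520.
log₂(N + 1) ≤ (520 − 188) / 170 = 1.9529.
N + 1 ≤ 2^1.9529 = 3.8715.
N ≤ 2.8715, so the largest integer N is 2.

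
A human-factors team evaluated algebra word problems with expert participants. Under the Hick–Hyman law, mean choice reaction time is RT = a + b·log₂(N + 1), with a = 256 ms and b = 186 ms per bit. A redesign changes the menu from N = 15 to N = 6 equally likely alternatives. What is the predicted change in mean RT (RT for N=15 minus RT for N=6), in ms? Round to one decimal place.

RT(15) = 256 + 186·log₂(16) = 256 + 186·4.0000 = 1000.0000 ms.
RT(6) = 256 + 186·log₂(7) = 256 + 186·2.8074 = 778.1764 ms.
Difference = 1000.0000 − 778.1764 = 221.8236 ≈ 221.8 ms.

221.8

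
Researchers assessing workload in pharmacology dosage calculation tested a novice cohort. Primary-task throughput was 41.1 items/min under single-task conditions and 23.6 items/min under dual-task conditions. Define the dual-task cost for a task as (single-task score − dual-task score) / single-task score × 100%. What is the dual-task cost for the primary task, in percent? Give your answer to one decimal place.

42.6

Cost = (41.1 − 23.6) / 41.1 × 100%
     = 17.5000 / 41.1 × 100% = 42.5791%.
≈ 42.6%.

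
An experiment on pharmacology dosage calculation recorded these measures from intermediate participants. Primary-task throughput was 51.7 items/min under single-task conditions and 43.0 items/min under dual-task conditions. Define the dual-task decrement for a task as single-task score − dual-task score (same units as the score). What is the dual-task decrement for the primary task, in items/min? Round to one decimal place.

Decrement = 51.7 − 43.0 = 8.7000 items/min ≈ 8.7 items/min.

8.7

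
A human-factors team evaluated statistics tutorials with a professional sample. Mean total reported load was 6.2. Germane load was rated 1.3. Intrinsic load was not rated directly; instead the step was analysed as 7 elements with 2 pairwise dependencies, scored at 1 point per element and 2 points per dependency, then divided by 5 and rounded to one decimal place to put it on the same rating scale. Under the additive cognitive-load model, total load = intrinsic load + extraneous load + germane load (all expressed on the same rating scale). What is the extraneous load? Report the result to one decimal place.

2.7

Intrinsic (element-interactivity): (7 × 1 + 2 × 2) / 5 = 11 / 5 = 2.2000 → 2.2.
extraneous load = total − intrinsic − germane
             = 6.2 − 2.2 − 1.3 = 2.7.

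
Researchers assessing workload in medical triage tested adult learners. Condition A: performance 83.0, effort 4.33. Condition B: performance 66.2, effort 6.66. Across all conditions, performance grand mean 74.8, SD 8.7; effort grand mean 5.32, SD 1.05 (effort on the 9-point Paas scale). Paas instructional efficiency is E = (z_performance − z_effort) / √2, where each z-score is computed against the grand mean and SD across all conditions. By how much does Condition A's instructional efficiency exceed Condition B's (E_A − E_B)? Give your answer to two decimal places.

Condition A: z_P = (83.0 − 74.8)/8.7 = 0.9425; z_E = (4.33 − 5.32)/1.05 = -0.9429; E_A = (0.9425 − (-0.9429))/√2 = 1.3332.
Condition B: z_P = (66.2 − 74.8)/8.7 = -0.9885; z_E = (6.66 − 5.32)/1.05 = 1.2762; E_B = (-0.9885 − 1.2762)/√2 = -1.6014.
E_A − E_B = 1.3332 − (-1.6014) = 2.9346 ≈ 2.93.

2.93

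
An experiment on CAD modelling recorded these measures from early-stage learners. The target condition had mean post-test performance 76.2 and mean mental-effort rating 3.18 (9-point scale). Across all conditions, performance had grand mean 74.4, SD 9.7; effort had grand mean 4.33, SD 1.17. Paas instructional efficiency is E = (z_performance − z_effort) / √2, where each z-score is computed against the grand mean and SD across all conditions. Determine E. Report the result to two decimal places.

z_performance = (76.2 − 74.4) / 9.7 = 1.8000 / 9.7 = 0.1856.
z_effort = (3.18 − 4.33) / 1.17 = -1.1500 / 1.17 = -0.9829.
z_P − z_E = 0.1856 − (-0.9829) = 1.1685.
E = 1.1685 / √2 = 1.1685 / 1.41421 = 0.8263 ≈ 0.83.

0.83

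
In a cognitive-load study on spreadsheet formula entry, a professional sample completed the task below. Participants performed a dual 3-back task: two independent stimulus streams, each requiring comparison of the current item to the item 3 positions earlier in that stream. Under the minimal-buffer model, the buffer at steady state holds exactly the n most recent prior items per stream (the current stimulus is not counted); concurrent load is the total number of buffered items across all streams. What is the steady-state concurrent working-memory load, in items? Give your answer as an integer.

6

Each stream's buffer holds its 3 most recent prior items.
Two independent streams: 2 × 3 = 6 buffered items at steady state.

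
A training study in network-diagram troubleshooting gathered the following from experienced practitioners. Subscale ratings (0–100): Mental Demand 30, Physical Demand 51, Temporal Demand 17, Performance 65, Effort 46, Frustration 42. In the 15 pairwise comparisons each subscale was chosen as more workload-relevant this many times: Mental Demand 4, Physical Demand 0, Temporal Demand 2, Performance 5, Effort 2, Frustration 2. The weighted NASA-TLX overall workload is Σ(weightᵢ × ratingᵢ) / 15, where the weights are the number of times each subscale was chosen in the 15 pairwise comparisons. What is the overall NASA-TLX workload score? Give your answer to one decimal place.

43.7

The tallies are the weights (they sum to 15).
Weighted sum = 4·30 + 0·51 + 2·17 + 5·65 + 2·46 + 2·42
            = 120 + 0 + 34 + 325 + 92 + 84 = 655.
Overall workload = 655 / 15 = 43.6667 ≈ 43.7.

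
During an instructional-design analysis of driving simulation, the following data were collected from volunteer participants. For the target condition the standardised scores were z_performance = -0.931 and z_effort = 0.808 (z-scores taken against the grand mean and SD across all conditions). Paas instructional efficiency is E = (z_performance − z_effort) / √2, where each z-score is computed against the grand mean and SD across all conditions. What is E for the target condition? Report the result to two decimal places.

z_P − z_E = -0.931 − 0.808 = -1.7390.
E = -1.7390 / √2 = -1.7390 / 1.41421 = -1.2297 ≈ -1.23.

-1.23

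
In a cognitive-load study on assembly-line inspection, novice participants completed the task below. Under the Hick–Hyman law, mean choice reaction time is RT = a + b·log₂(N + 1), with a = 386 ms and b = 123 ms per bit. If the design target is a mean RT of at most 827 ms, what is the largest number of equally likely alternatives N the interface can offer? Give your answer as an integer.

11

Set 386 + 123·log₂(N + 1) ≤ 827.
log₂(N + 1) ≤ (827 − 386) / 123 = 3.5854.
N + 1 ≤ 2^3.5854 = 12.0036.
N ≤ 11.0036, so the largest integer N is 11.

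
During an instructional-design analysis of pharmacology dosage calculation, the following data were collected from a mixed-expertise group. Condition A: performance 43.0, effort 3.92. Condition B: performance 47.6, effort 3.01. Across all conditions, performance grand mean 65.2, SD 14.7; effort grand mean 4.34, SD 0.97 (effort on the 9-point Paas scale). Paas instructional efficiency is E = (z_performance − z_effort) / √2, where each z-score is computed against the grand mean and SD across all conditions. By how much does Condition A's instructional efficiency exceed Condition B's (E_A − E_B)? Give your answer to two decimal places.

Condition A: z_P = (43.0 − 65.2)/14.7 = -1.5102; z_E = (3.92 − 4.34)/0.97 = -0.4330; E_A = (-1.5102 − (-0.4330))/√2 = -0.7617.
Condition B: z_P = (47.6 − 65.2)/14.7 = -1.1973; z_E = (3.01 − 4.34)/0.97 = -1.3711; E_B = (-1.1973 − (-1.3711))/√2 = 0.1229.
E_A − E_B = -0.7617 − 0.1229 = -0.8846 ≈ -0.88.

-0.88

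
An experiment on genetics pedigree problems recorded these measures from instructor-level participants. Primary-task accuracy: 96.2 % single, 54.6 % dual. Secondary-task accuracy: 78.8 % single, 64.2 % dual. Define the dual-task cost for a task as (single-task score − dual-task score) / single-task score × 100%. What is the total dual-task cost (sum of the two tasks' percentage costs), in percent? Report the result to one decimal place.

61.8

Primary cost = (96.2 − 54.6) / 96.2 × 100% = 43.2432%.
Secondary cost = (78.8 − 64.2) / 78.8 × 100% = 18.5279%.
Total = 43.2432% + 18.5279% = 61.7711% ≈ 61.8%.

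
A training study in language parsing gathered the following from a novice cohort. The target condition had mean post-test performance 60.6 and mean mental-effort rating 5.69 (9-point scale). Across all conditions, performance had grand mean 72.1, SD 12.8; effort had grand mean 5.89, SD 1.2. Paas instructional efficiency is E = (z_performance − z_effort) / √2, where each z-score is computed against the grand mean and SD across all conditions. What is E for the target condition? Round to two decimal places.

z_performance = (60.6 − 72.1) / 12.8 = -11.5000 / 12.8 = -0.8984.
z_effort = (5.69 − 5.89) / 1.2 = -0.2000 / 1.2 = -0.1667.
z_P − z_E = -0.8984 − (-0.1667) = -0.7317.
E = -0.7317 / √2 = -0.7317 / 1.41421 = -0.5174 ≈ -0.52.

-0.52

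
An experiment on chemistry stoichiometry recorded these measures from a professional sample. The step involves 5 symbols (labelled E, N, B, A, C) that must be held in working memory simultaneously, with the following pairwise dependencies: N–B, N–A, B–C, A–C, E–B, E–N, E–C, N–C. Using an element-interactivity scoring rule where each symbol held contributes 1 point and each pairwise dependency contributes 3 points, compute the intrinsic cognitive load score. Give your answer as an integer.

29

Count of symbols held simultaneously: 5.
Count of pairwise dependencies listed: 8.
Element contribution: 5 × 1 = 5.
Interaction contribution: 8 × 3 = 24.
Intrinsic load = 5 + 24 = 29.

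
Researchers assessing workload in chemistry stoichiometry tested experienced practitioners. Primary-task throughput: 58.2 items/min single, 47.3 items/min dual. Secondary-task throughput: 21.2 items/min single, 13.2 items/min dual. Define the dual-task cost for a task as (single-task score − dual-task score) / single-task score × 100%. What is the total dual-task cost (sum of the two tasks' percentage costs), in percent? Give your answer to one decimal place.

Primary cost = (58.2 − 47.3) / 58.2 × 100% = 18.7285%.
Secondary cost = (21.2 − 13.2) / 21.2 × 100% = 37.7358%.
Total = 18.7285% + 37.7358% = 56.4643% ≈ 56.5%.

56.5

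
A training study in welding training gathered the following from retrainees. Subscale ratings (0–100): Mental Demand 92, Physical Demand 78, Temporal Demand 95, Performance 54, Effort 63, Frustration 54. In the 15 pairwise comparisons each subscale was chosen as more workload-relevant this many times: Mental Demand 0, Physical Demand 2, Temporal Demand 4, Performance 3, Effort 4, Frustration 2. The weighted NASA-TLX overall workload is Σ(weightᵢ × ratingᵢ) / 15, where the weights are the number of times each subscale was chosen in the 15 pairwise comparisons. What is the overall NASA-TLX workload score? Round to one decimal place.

70.5

The tallies are the weights (they sum to 15).
Weighted sum = 0·92 + 2·78 + 4·95 + 3·54 + 4·63 + 2·54
            = 0 + 156 + 380 + 162 + 252 + 108 = 1058.
Overall workload = 1058 / 15 = 70.5333 ≈ 70.5.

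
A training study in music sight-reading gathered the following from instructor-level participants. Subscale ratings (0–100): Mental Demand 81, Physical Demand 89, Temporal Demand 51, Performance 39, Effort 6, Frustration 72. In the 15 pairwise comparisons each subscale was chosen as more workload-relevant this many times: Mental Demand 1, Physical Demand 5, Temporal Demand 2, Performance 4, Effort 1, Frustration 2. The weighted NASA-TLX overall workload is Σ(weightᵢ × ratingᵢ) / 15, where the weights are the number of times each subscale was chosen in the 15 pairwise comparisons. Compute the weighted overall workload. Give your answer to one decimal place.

62.3

The tallies are the weights (they sum to 15).
Weighted sum = 1·81 + 5·89 + 2·51 + 4·39 + 1·6 + 2·72
            = 81 + 445 + 102 + 156 + 6 + 144 = 934.
Overall workload = 934 / 15 = 62.2667 ≈ 62.3.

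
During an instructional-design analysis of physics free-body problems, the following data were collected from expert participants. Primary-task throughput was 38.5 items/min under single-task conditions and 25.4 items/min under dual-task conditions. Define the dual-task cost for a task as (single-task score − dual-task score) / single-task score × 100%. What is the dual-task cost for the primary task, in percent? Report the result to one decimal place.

34.0

Cost = (38.5 − 25.4) / 38.5 × 100%
     = 13.1000 / 38.5 × 100% = 34.0260%.
≈ 34.0%.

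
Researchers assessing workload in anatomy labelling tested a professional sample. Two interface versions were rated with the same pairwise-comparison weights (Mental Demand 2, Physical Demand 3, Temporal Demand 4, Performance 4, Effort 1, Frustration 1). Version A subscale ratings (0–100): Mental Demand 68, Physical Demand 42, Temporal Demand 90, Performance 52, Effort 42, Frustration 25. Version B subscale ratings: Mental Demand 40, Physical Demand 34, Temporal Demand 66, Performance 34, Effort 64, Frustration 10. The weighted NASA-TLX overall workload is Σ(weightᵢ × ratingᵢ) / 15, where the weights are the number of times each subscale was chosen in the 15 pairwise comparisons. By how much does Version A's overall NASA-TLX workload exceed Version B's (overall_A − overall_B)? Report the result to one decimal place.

16.1

Version A weighted sum = 2·68 + 3·42 + 4·90 + 4·52 + 1·42 + 1·25 = 136 + 126 + 360 + 208 + 42 + 25 = 897; overall_A = 897/15 = 59.8000.
Version B weighted sum = 2·40 + 3·34 + 4·66 + 4·34 + 1·64 + 1·10 = 80 + 102 + 264 + 136 + 64 + 10 = 656; overall_B = 656/15 = 43.7333.
Difference = 59.8000 − 43.7333 = 16.0667 ≈ 16.1.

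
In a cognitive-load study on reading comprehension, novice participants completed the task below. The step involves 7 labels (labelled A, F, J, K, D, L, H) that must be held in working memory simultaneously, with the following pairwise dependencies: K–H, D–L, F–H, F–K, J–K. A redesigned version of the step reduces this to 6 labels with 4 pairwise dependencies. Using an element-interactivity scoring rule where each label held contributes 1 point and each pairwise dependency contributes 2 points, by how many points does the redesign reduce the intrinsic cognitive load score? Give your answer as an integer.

Original: 7 × 1 + 5 × 2 = 7 + 10 = 17.
Redesigned: 6 × 1 + 4 × 2 = 6 + 8 = 14.
Reduction = 17 − 14 = 3.

3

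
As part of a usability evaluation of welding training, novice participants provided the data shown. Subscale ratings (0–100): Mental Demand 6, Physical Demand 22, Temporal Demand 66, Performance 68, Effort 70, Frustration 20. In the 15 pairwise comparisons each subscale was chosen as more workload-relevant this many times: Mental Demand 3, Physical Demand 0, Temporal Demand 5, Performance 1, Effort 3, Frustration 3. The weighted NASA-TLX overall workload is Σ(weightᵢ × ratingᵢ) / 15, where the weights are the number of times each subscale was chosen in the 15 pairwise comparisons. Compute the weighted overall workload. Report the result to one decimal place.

The tallies are the weights (they sum to 15).
Weighted sum = 3·6 + 0·22 + 5·66 + 1·68 + 3·70 + 3·20
            = 18 + 0 + 330 + 68 + 210 + 60 = 686.
Overall workload = 686 / 15 = 45.7333 ≈ 45.7.

45.7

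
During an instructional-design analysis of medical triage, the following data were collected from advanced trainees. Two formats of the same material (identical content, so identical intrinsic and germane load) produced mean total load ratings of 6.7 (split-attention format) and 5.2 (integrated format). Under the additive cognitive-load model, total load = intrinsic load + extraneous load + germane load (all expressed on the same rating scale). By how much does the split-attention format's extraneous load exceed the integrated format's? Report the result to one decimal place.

Intrinsic and germane load are equal across formats, so the difference in total load equals the difference in extraneous load.
Extraneous-load difference = 6.7 − 5.2 = 1.5.

1.5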